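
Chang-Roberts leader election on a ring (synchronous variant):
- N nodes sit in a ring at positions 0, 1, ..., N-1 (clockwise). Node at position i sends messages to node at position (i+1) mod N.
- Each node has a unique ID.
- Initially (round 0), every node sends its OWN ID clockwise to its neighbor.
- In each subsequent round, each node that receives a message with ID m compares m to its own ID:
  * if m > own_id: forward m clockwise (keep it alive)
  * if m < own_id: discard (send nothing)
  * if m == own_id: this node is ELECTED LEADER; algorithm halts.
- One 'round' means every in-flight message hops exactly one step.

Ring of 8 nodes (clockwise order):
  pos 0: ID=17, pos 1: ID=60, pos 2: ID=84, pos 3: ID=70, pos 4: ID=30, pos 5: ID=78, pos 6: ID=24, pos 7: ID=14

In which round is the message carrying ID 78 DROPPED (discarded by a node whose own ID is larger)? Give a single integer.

Answer: 5

Derivation:
Round 1: pos1(id60) recv 17: drop; pos2(id84) recv 60: drop; pos3(id70) recv 84: fwd; pos4(id30) recv 70: fwd; pos5(id78) recv 30: drop; pos6(id24) recv 78: fwd; pos7(id14) recv 24: fwd; pos0(id17) recv 14: drop
Round 2: pos4(id30) recv 84: fwd; pos5(id78) recv 70: drop; pos7(id14) recv 78: fwd; pos0(id17) recv 24: fwd
Round 3: pos5(id78) recv 84: fwd; pos0(id17) recv 78: fwd; pos1(id60) recv 24: drop
Round 4: pos6(id24) recv 84: fwd; pos1(id60) recv 78: fwd
Round 5: pos7(id14) recv 84: fwd; pos2(id84) recv 78: drop
Round 6: pos0(id17) recv 84: fwd
Round 7: pos1(id60) recv 84: fwd
Round 8: pos2(id84) recv 84: ELECTED
Message ID 78 originates at pos 5; dropped at pos 2 in round 5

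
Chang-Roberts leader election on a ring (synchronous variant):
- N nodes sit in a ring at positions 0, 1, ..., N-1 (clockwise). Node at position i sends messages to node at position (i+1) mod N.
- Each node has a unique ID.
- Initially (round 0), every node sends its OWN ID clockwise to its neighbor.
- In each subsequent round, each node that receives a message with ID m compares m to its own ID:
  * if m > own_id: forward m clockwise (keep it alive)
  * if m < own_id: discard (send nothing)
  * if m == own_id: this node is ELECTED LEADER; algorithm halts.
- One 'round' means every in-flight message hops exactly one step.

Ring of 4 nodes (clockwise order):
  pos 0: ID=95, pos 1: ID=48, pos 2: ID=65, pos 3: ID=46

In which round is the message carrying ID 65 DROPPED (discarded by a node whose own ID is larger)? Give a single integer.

Answer: 2

Derivation:
Round 1: pos1(id48) recv 95: fwd; pos2(id65) recv 48: drop; pos3(id46) recv 65: fwd; pos0(id95) recv 46: drop
Round 2: pos2(id65) recv 95: fwd; pos0(id95) recv 65: drop
Round 3: pos3(id46) recv 95: fwd
Round 4: pos0(id95) recv 95: ELECTED
Message ID 65 originates at pos 2; dropped at pos 0 in round 2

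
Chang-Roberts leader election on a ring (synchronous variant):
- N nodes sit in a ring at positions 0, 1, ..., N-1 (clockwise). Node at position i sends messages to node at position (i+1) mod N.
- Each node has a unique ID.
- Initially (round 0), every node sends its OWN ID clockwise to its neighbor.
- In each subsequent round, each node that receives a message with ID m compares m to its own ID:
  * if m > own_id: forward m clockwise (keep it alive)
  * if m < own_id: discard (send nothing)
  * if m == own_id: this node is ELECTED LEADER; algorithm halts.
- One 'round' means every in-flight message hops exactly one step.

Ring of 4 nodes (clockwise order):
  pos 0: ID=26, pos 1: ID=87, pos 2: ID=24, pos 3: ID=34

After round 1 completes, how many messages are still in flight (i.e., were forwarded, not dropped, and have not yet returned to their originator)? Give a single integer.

Answer: 2

Derivation:
Round 1: pos1(id87) recv 26: drop; pos2(id24) recv 87: fwd; pos3(id34) recv 24: drop; pos0(id26) recv 34: fwd
After round 1: 2 messages still in flight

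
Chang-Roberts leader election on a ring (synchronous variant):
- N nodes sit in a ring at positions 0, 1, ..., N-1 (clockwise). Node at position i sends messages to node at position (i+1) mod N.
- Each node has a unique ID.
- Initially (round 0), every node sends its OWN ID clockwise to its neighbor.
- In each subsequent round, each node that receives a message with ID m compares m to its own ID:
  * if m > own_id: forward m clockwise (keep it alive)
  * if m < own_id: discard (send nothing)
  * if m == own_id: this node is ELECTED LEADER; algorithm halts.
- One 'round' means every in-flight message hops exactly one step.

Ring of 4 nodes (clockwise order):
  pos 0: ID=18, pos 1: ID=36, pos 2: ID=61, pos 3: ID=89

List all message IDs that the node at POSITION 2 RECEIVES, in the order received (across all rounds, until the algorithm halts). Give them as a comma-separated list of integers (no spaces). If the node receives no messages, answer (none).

Answer: 36,89

Derivation:
Round 1: pos1(id36) recv 18: drop; pos2(id61) recv 36: drop; pos3(id89) recv 61: drop; pos0(id18) recv 89: fwd
Round 2: pos1(id36) recv 89: fwd
Round 3: pos2(id61) recv 89: fwd
Round 4: pos3(id89) recv 89: ELECTED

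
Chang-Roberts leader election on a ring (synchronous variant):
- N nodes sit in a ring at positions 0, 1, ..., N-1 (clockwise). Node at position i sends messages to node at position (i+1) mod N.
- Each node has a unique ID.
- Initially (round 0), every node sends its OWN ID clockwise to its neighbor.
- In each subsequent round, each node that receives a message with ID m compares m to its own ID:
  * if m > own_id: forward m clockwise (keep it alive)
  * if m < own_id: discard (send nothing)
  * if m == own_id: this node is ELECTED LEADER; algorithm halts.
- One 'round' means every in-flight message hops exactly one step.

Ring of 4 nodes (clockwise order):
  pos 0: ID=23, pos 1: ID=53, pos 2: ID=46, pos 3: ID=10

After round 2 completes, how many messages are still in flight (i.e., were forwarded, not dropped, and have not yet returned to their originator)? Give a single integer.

Round 1: pos1(id53) recv 23: drop; pos2(id46) recv 53: fwd; pos3(id10) recv 46: fwd; pos0(id23) recv 10: drop
Round 2: pos3(id10) recv 53: fwd; pos0(id23) recv 46: fwd
After round 2: 2 messages still in flight

Answer: 2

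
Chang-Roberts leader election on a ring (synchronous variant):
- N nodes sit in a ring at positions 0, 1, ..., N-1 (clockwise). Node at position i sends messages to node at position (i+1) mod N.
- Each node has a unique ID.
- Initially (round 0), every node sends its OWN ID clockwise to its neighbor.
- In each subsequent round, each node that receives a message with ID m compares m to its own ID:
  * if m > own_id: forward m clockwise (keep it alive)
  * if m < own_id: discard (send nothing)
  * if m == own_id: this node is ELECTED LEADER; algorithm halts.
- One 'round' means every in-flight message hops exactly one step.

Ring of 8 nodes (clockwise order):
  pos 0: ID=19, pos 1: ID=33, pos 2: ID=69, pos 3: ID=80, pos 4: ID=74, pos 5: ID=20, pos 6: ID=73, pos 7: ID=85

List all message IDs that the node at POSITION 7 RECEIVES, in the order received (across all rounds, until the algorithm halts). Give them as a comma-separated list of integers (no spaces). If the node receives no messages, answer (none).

Round 1: pos1(id33) recv 19: drop; pos2(id69) recv 33: drop; pos3(id80) recv 69: drop; pos4(id74) recv 80: fwd; pos5(id20) recv 74: fwd; pos6(id73) recv 20: drop; pos7(id85) recv 73: drop; pos0(id19) recv 85: fwd
Round 2: pos5(id20) recv 80: fwd; pos6(id73) recv 74: fwd; pos1(id33) recv 85: fwd
Round 3: pos6(id73) recv 80: fwd; pos7(id85) recv 74: drop; pos2(id69) recv 85: fwd
Round 4: pos7(id85) recv 80: drop; pos3(id80) recv 85: fwd
Round 5: pos4(id74) recv 85: fwd
Round 6: pos5(id20) recv 85: fwd
Round 7: pos6(id73) recv 85: fwd
Round 8: pos7(id85) recv 85: ELECTED

Answer: 73,74,80,85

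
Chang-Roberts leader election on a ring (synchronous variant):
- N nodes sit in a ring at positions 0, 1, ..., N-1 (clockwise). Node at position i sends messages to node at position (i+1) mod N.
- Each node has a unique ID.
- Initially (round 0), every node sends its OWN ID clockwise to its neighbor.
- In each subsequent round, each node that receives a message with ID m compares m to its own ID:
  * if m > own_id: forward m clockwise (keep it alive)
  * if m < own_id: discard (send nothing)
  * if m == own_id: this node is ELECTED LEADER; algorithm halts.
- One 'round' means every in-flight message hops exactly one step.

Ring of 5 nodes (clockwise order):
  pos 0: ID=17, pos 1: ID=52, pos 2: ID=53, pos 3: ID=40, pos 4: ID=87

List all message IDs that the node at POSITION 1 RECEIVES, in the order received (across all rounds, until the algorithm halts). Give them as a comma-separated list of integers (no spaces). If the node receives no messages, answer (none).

Round 1: pos1(id52) recv 17: drop; pos2(id53) recv 52: drop; pos3(id40) recv 53: fwd; pos4(id87) recv 40: drop; pos0(id17) recv 87: fwd
Round 2: pos4(id87) recv 53: drop; pos1(id52) recv 87: fwd
Round 3: pos2(id53) recv 87: fwd
Round 4: pos3(id40) recv 87: fwd
Round 5: pos4(id87) recv 87: ELECTED

Answer: 17,87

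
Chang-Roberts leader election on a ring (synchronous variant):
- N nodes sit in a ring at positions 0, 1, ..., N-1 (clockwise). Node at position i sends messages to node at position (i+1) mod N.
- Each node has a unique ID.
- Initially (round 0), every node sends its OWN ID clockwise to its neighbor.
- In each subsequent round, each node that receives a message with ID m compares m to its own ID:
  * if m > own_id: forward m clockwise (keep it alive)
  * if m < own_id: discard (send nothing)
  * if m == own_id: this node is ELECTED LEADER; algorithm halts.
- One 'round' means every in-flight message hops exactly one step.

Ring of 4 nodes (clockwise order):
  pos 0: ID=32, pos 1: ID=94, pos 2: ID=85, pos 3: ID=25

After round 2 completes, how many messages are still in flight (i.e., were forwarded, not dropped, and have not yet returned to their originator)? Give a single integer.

Answer: 2

Derivation:
Round 1: pos1(id94) recv 32: drop; pos2(id85) recv 94: fwd; pos3(id25) recv 85: fwd; pos0(id32) recv 25: drop
Round 2: pos3(id25) recv 94: fwd; pos0(id32) recv 85: fwd
After round 2: 2 messages still in flight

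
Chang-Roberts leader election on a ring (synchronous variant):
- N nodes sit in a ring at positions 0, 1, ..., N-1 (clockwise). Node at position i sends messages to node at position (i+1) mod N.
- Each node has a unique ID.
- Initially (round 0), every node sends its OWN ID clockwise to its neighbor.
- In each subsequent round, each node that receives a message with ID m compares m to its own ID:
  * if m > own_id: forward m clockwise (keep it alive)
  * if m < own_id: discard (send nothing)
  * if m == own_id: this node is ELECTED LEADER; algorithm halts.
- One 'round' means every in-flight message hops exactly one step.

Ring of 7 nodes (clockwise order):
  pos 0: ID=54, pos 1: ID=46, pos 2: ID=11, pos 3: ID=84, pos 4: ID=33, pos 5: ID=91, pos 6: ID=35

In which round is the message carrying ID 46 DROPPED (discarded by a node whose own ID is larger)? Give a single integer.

Answer: 2

Derivation:
Round 1: pos1(id46) recv 54: fwd; pos2(id11) recv 46: fwd; pos3(id84) recv 11: drop; pos4(id33) recv 84: fwd; pos5(id91) recv 33: drop; pos6(id35) recv 91: fwd; pos0(id54) recv 35: drop
Round 2: pos2(id11) recv 54: fwd; pos3(id84) recv 46: drop; pos5(id91) recv 84: drop; pos0(id54) recv 91: fwd
Round 3: pos3(id84) recv 54: drop; pos1(id46) recv 91: fwd
Round 4: pos2(id11) recv 91: fwd
Round 5: pos3(id84) recv 91: fwd
Round 6: pos4(id33) recv 91: fwd
Round 7: pos5(id91) recv 91: ELECTED
Message ID 46 originates at pos 1; dropped at pos 3 in round 2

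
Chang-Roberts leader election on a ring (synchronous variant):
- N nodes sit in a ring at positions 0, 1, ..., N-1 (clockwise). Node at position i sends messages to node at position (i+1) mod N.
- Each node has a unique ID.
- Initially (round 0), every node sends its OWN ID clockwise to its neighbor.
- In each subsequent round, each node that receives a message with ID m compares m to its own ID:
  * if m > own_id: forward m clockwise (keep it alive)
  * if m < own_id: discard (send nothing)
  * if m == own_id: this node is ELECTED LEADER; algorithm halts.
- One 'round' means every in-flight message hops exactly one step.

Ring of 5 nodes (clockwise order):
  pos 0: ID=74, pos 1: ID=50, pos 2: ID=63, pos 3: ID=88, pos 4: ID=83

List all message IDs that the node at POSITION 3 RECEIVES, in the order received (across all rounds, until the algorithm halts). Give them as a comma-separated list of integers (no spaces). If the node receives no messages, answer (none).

Round 1: pos1(id50) recv 74: fwd; pos2(id63) recv 50: drop; pos3(id88) recv 63: drop; pos4(id83) recv 88: fwd; pos0(id74) recv 83: fwd
Round 2: pos2(id63) recv 74: fwd; pos0(id74) recv 88: fwd; pos1(id50) recv 83: fwd
Round 3: pos3(id88) recv 74: drop; pos1(id50) recv 88: fwd; pos2(id63) recv 83: fwd
Round 4: pos2(id63) recv 88: fwd; pos3(id88) recv 83: drop
Round 5: pos3(id88) recv 88: ELECTED

Answer: 63,74,83,88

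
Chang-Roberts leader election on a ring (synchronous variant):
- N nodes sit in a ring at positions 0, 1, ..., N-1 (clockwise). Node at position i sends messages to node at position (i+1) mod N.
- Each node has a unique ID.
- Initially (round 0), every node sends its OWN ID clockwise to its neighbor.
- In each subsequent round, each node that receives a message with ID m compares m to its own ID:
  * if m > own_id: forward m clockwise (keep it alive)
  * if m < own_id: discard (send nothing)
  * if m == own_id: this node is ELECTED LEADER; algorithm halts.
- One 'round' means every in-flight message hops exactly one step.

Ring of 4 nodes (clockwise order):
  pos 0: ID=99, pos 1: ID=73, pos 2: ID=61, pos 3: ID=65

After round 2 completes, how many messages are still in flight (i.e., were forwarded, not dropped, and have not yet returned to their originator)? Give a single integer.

Round 1: pos1(id73) recv 99: fwd; pos2(id61) recv 73: fwd; pos3(id65) recv 61: drop; pos0(id99) recv 65: drop
Round 2: pos2(id61) recv 99: fwd; pos3(id65) recv 73: fwd
After round 2: 2 messages still in flight

Answer: 2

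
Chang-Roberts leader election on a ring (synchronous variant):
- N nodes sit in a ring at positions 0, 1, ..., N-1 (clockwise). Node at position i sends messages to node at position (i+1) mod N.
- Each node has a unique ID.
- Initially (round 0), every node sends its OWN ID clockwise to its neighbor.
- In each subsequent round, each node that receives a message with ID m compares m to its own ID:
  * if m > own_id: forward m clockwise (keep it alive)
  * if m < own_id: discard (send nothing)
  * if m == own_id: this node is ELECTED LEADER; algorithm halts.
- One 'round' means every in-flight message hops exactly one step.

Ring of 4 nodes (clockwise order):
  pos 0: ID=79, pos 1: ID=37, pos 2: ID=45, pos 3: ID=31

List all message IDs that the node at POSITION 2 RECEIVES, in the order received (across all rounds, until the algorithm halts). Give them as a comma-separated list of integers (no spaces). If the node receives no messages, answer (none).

Round 1: pos1(id37) recv 79: fwd; pos2(id45) recv 37: drop; pos3(id31) recv 45: fwd; pos0(id79) recv 31: drop
Round 2: pos2(id45) recv 79: fwd; pos0(id79) recv 45: drop
Round 3: pos3(id31) recv 79: fwd
Round 4: pos0(id79) recv 79: ELECTED

Answer: 37,79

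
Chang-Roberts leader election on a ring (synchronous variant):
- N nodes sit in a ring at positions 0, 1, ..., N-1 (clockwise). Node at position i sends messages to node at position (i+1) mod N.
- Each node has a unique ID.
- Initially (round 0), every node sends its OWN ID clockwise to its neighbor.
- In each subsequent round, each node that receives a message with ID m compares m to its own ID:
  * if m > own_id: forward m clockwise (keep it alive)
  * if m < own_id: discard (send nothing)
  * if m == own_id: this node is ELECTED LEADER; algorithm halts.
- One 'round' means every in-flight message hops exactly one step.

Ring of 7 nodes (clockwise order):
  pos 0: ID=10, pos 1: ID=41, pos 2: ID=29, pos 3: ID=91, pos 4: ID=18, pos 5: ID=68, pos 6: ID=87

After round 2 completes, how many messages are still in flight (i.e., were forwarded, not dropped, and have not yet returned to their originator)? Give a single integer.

Answer: 2

Derivation:
Round 1: pos1(id41) recv 10: drop; pos2(id29) recv 41: fwd; pos3(id91) recv 29: drop; pos4(id18) recv 91: fwd; pos5(id68) recv 18: drop; pos6(id87) recv 68: drop; pos0(id10) recv 87: fwd
Round 2: pos3(id91) recv 41: drop; pos5(id68) recv 91: fwd; pos1(id41) recv 87: fwd
After round 2: 2 messages still in flight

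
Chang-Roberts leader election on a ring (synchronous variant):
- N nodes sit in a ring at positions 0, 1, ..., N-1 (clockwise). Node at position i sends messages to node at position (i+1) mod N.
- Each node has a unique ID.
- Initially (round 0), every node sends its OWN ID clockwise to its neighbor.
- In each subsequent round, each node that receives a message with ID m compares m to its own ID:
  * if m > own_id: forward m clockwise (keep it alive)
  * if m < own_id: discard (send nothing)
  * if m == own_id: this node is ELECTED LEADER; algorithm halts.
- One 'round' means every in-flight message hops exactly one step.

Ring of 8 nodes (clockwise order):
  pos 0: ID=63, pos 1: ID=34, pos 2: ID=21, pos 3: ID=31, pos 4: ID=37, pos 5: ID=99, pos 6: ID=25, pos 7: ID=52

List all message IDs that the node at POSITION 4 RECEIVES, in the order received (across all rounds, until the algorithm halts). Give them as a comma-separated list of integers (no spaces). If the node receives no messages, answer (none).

Round 1: pos1(id34) recv 63: fwd; pos2(id21) recv 34: fwd; pos3(id31) recv 21: drop; pos4(id37) recv 31: drop; pos5(id99) recv 37: drop; pos6(id25) recv 99: fwd; pos7(id52) recv 25: drop; pos0(id63) recv 52: drop
Round 2: pos2(id21) recv 63: fwd; pos3(id31) recv 34: fwd; pos7(id52) recv 99: fwd
Round 3: pos3(id31) recv 63: fwd; pos4(id37) recv 34: drop; pos0(id63) recv 99: fwd
Round 4: pos4(id37) recv 63: fwd; pos1(id34) recv 99: fwd
Round 5: pos5(id99) recv 63: drop; pos2(id21) recv 99: fwd
Round 6: pos3(id31) recv 99: fwd
Round 7: pos4(id37) recv 99: fwd
Round 8: pos5(id99) recv 99: ELECTED

Answer: 31,34,63,99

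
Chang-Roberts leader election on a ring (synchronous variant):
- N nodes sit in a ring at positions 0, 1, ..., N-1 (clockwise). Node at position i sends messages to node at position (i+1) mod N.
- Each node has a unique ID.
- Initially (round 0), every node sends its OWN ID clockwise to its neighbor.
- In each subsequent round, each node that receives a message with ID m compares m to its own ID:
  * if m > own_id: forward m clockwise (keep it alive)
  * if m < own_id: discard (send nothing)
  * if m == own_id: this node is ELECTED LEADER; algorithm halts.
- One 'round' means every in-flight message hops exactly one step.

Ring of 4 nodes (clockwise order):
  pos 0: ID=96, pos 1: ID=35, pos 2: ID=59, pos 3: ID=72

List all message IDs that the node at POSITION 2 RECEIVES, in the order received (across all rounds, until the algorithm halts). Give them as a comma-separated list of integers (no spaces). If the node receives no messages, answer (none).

Answer: 35,96

Derivation:
Round 1: pos1(id35) recv 96: fwd; pos2(id59) recv 35: drop; pos3(id72) recv 59: drop; pos0(id96) recv 72: drop
Round 2: pos2(id59) recv 96: fwd
Round 3: pos3(id72) recv 96: fwd
Round 4: pos0(id96) recv 96: ELECTED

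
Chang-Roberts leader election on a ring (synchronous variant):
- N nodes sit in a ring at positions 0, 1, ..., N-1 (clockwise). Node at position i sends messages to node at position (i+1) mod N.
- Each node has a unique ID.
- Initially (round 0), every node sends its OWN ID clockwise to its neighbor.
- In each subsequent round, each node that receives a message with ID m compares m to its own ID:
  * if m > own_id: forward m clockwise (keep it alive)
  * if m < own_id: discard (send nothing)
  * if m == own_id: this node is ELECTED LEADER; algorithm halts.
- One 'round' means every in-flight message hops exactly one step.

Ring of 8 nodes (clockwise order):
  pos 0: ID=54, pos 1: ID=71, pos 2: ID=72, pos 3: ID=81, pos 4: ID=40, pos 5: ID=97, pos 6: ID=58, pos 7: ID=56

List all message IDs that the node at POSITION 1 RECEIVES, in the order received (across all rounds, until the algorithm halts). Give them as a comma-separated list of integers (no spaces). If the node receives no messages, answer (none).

Round 1: pos1(id71) recv 54: drop; pos2(id72) recv 71: drop; pos3(id81) recv 72: drop; pos4(id40) recv 81: fwd; pos5(id97) recv 40: drop; pos6(id58) recv 97: fwd; pos7(id56) recv 58: fwd; pos0(id54) recv 56: fwd
Round 2: pos5(id97) recv 81: drop; pos7(id56) recv 97: fwd; pos0(id54) recv 58: fwd; pos1(id71) recv 56: drop
Round 3: pos0(id54) recv 97: fwd; pos1(id71) recv 58: drop
Round 4: pos1(id71) recv 97: fwd
Round 5: pos2(id72) recv 97: fwd
Round 6: pos3(id81) recv 97: fwd
Round 7: pos4(id40) recv 97: fwd
Round 8: pos5(id97) recv 97: ELECTED

Answer: 54,56,58,97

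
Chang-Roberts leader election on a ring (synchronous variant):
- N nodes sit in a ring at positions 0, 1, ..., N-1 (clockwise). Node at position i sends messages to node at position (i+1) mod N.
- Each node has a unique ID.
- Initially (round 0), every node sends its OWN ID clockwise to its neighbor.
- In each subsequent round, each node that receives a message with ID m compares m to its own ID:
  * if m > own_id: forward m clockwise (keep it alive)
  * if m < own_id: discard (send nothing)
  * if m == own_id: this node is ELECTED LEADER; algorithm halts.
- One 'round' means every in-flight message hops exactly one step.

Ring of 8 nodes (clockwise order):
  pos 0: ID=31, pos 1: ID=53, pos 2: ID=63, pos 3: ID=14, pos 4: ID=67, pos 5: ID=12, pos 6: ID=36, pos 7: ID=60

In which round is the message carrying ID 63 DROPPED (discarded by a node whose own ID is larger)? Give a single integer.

Round 1: pos1(id53) recv 31: drop; pos2(id63) recv 53: drop; pos3(id14) recv 63: fwd; pos4(id67) recv 14: drop; pos5(id12) recv 67: fwd; pos6(id36) recv 12: drop; pos7(id60) recv 36: drop; pos0(id31) recv 60: fwd
Round 2: pos4(id67) recv 63: drop; pos6(id36) recv 67: fwd; pos1(id53) recv 60: fwd
Round 3: pos7(id60) recv 67: fwd; pos2(id63) recv 60: drop
Round 4: pos0(id31) recv 67: fwd
Round 5: pos1(id53) recv 67: fwd
Round 6: pos2(id63) recv 67: fwd
Round 7: pos3(id14) recv 67: fwd
Round 8: pos4(id67) recv 67: ELECTED
Message ID 63 originates at pos 2; dropped at pos 4 in round 2

Answer: 2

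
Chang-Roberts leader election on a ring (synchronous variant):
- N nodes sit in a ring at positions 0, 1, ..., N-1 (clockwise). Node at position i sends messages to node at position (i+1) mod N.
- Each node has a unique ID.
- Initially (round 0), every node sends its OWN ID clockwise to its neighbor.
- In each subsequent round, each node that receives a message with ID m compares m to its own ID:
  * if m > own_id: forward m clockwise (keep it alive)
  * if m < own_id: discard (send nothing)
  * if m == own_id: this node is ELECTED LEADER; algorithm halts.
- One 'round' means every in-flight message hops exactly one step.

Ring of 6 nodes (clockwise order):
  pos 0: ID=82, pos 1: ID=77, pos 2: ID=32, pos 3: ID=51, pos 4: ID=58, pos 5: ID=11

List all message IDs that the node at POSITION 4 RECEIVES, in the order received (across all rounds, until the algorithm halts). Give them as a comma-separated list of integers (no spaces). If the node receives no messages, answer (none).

Answer: 51,77,82

Derivation:
Round 1: pos1(id77) recv 82: fwd; pos2(id32) recv 77: fwd; pos3(id51) recv 32: drop; pos4(id58) recv 51: drop; pos5(id11) recv 58: fwd; pos0(id82) recv 11: drop
Round 2: pos2(id32) recv 82: fwd; pos3(id51) recv 77: fwd; pos0(id82) recv 58: drop
Round 3: pos3(id51) recv 82: fwd; pos4(id58) recv 77: fwd
Round 4: pos4(id58) recv 82: fwd; pos5(id11) recv 77: fwd
Round 5: pos5(id11) recv 82: fwd; pos0(id82) recv 77: drop
Round 6: pos0(id82) recv 82: ELECTED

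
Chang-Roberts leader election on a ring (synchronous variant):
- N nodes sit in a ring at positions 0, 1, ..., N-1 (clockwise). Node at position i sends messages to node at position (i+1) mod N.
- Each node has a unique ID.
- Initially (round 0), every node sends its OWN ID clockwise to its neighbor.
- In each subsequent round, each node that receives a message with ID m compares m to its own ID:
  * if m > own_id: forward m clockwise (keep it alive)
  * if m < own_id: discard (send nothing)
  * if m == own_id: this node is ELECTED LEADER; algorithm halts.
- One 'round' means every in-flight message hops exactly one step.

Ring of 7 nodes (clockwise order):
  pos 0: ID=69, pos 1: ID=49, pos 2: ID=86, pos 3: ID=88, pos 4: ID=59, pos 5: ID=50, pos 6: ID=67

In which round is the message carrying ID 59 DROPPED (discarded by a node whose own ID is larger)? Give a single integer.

Answer: 2

Derivation:
Round 1: pos1(id49) recv 69: fwd; pos2(id86) recv 49: drop; pos3(id88) recv 86: drop; pos4(id59) recv 88: fwd; pos5(id50) recv 59: fwd; pos6(id67) recv 50: drop; pos0(id69) recv 67: drop
Round 2: pos2(id86) recv 69: drop; pos5(id50) recv 88: fwd; pos6(id67) recv 59: drop
Round 3: pos6(id67) recv 88: fwd
Round 4: pos0(id69) recv 88: fwd
Round 5: pos1(id49) recv 88: fwd
Round 6: pos2(id86) recv 88: fwd
Round 7: pos3(id88) recv 88: ELECTED
Message ID 59 originates at pos 4; dropped at pos 6 in round 2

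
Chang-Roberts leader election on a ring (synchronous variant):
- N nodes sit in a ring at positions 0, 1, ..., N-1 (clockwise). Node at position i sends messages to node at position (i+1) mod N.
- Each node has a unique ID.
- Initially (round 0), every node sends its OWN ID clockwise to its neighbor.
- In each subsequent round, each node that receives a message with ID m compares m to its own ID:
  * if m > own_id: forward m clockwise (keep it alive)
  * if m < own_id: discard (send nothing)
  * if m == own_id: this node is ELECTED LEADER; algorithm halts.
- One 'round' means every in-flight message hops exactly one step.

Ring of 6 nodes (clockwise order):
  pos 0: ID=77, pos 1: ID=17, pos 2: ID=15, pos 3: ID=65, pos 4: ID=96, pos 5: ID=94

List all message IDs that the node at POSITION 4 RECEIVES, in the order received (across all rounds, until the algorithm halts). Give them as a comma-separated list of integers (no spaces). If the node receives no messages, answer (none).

Answer: 65,77,94,96

Derivation:
Round 1: pos1(id17) recv 77: fwd; pos2(id15) recv 17: fwd; pos3(id65) recv 15: drop; pos4(id96) recv 65: drop; pos5(id94) recv 96: fwd; pos0(id77) recv 94: fwd
Round 2: pos2(id15) recv 77: fwd; pos3(id65) recv 17: drop; pos0(id77) recv 96: fwd; pos1(id17) recv 94: fwd
Round 3: pos3(id65) recv 77: fwd; pos1(id17) recv 96: fwd; pos2(id15) recv 94: fwd
Round 4: pos4(id96) recv 77: drop; pos2(id15) recv 96: fwd; pos3(id65) recv 94: fwd
Round 5: pos3(id65) recv 96: fwd; pos4(id96) recv 94: drop
Round 6: pos4(id96) recv 96: ELECTED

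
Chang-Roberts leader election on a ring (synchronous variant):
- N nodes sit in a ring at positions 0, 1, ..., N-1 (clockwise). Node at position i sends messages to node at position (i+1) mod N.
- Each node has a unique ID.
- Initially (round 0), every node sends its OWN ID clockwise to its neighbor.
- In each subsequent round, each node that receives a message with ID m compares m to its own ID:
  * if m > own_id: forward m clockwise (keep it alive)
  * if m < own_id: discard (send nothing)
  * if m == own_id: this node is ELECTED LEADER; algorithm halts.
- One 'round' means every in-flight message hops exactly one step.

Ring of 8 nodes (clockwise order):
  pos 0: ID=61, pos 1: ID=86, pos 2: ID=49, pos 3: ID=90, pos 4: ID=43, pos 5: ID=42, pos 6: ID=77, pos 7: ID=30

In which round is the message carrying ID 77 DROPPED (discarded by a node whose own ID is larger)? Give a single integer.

Answer: 3

Derivation:
Round 1: pos1(id86) recv 61: drop; pos2(id49) recv 86: fwd; pos3(id90) recv 49: drop; pos4(id43) recv 90: fwd; pos5(id42) recv 43: fwd; pos6(id77) recv 42: drop; pos7(id30) recv 77: fwd; pos0(id61) recv 30: drop
Round 2: pos3(id90) recv 86: drop; pos5(id42) recv 90: fwd; pos6(id77) recv 43: drop; pos0(id61) recv 77: fwd
Round 3: pos6(id77) recv 90: fwd; pos1(id86) recv 77: drop
Round 4: pos7(id30) recv 90: fwd
Round 5: pos0(id61) recv 90: fwd
Round 6: pos1(id86) recv 90: fwd
Round 7: pos2(id49) recv 90: fwd
Round 8: pos3(id90) recv 90: ELECTED
Message ID 77 originates at pos 6; dropped at pos 1 in round 3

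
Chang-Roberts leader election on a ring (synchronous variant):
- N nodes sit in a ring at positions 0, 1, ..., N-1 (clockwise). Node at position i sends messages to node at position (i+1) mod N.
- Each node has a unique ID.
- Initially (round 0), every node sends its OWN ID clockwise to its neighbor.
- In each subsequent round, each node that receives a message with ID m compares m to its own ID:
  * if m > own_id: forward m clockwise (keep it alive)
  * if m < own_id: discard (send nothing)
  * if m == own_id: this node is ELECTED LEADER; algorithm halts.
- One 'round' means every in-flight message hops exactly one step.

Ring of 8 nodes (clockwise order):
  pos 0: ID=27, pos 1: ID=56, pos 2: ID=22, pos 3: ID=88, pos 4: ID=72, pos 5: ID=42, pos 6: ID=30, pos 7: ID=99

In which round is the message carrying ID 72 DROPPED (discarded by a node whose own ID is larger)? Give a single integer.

Answer: 3

Derivation:
Round 1: pos1(id56) recv 27: drop; pos2(id22) recv 56: fwd; pos3(id88) recv 22: drop; pos4(id72) recv 88: fwd; pos5(id42) recv 72: fwd; pos6(id30) recv 42: fwd; pos7(id99) recv 30: drop; pos0(id27) recv 99: fwd
Round 2: pos3(id88) recv 56: drop; pos5(id42) recv 88: fwd; pos6(id30) recv 72: fwd; pos7(id99) recv 42: drop; pos1(id56) recv 99: fwd
Round 3: pos6(id30) recv 88: fwd; pos7(id99) recv 72: drop; pos2(id22) recv 99: fwd
Round 4: pos7(id99) recv 88: drop; pos3(id88) recv 99: fwd
Round 5: pos4(id72) recv 99: fwd
Round 6: pos5(id42) recv 99: fwd
Round 7: pos6(id30) recv 99: fwd
Round 8: pos7(id99) recv 99: ELECTED
Message ID 72 originates at pos 4; dropped at pos 7 in round 3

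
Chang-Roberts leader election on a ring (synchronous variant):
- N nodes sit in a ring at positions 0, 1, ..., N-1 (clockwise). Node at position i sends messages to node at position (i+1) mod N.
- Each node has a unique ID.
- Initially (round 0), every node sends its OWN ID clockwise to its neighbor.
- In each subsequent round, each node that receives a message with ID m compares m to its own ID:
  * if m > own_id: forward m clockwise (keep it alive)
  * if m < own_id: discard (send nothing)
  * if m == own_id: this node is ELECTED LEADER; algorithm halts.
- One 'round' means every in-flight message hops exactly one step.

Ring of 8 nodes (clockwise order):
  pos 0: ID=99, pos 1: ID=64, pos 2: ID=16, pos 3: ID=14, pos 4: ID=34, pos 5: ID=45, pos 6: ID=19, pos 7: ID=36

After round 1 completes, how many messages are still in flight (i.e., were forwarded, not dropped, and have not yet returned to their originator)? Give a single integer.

Round 1: pos1(id64) recv 99: fwd; pos2(id16) recv 64: fwd; pos3(id14) recv 16: fwd; pos4(id34) recv 14: drop; pos5(id45) recv 34: drop; pos6(id19) recv 45: fwd; pos7(id36) recv 19: drop; pos0(id99) recv 36: drop
After round 1: 4 messages still in flight

Answer: 4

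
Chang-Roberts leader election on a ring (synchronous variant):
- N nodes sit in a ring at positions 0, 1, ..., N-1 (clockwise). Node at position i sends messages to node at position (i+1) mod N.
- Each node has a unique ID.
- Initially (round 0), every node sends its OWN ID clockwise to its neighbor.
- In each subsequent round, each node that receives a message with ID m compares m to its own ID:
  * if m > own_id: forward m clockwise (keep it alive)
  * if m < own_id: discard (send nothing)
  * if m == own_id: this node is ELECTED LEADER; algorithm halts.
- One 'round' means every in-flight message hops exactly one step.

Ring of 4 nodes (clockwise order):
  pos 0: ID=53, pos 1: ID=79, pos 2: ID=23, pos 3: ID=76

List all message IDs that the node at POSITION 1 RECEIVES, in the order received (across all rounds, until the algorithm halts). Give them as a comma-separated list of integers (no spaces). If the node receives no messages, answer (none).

Answer: 53,76,79

Derivation:
Round 1: pos1(id79) recv 53: drop; pos2(id23) recv 79: fwd; pos3(id76) recv 23: drop; pos0(id53) recv 76: fwd
Round 2: pos3(id76) recv 79: fwd; pos1(id79) recv 76: drop
Round 3: pos0(id53) recv 79: fwd
Round 4: pos1(id79) recv 79: ELECTED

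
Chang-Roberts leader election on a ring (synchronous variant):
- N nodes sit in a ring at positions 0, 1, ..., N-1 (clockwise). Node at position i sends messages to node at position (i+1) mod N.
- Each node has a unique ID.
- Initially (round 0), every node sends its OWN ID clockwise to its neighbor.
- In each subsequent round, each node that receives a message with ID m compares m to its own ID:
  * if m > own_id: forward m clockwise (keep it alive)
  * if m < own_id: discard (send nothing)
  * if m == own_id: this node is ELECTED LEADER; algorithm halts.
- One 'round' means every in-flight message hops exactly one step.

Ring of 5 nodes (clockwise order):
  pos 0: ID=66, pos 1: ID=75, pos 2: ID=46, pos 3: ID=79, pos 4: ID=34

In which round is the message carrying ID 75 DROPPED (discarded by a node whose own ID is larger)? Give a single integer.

Answer: 2

Derivation:
Round 1: pos1(id75) recv 66: drop; pos2(id46) recv 75: fwd; pos3(id79) recv 46: drop; pos4(id34) recv 79: fwd; pos0(id66) recv 34: drop
Round 2: pos3(id79) recv 75: drop; pos0(id66) recv 79: fwd
Round 3: pos1(id75) recv 79: fwd
Round 4: pos2(id46) recv 79: fwd
Round 5: pos3(id79) recv 79: ELECTED
Message ID 75 originates at pos 1; dropped at pos 3 in round 2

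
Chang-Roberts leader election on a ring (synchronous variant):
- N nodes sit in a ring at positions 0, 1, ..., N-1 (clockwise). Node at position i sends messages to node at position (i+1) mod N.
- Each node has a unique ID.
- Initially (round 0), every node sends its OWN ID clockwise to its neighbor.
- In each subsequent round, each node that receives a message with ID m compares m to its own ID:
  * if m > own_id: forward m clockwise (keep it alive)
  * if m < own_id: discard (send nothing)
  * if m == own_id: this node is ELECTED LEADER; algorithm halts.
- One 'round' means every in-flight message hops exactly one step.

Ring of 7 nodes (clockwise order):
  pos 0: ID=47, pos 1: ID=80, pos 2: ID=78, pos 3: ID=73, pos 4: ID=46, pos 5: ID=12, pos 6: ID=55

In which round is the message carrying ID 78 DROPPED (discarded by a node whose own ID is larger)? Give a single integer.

Round 1: pos1(id80) recv 47: drop; pos2(id78) recv 80: fwd; pos3(id73) recv 78: fwd; pos4(id46) recv 73: fwd; pos5(id12) recv 46: fwd; pos6(id55) recv 12: drop; pos0(id47) recv 55: fwd
Round 2: pos3(id73) recv 80: fwd; pos4(id46) recv 78: fwd; pos5(id12) recv 73: fwd; pos6(id55) recv 46: drop; pos1(id80) recv 55: drop
Round 3: pos4(id46) recv 80: fwd; pos5(id12) recv 78: fwd; pos6(id55) recv 73: fwd
Round 4: pos5(id12) recv 80: fwd; pos6(id55) recv 78: fwd; pos0(id47) recv 73: fwd
Round 5: pos6(id55) recv 80: fwd; pos0(id47) recv 78: fwd; pos1(id80) recv 73: drop
Round 6: pos0(id47) recv 80: fwd; pos1(id80) recv 78: drop
Round 7: pos1(id80) recv 80: ELECTED
Message ID 78 originates at pos 2; dropped at pos 1 in round 6

Answer: 6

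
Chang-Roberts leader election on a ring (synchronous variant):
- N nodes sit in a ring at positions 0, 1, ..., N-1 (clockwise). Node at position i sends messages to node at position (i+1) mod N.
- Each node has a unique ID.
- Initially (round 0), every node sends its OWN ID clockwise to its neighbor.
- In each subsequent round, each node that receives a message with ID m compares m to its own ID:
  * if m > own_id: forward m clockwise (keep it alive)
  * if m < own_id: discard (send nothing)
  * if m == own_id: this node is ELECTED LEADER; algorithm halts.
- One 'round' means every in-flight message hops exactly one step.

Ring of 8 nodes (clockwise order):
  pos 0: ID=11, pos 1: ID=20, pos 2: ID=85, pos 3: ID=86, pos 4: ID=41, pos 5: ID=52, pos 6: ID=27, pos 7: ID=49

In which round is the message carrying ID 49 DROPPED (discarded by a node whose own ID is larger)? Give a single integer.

Answer: 3

Derivation:
Round 1: pos1(id20) recv 11: drop; pos2(id85) recv 20: drop; pos3(id86) recv 85: drop; pos4(id41) recv 86: fwd; pos5(id52) recv 41: drop; pos6(id27) recv 52: fwd; pos7(id49) recv 27: drop; pos0(id11) recv 49: fwd
Round 2: pos5(id52) recv 86: fwd; pos7(id49) recv 52: fwd; pos1(id20) recv 49: fwd
Round 3: pos6(id27) recv 86: fwd; pos0(id11) recv 52: fwd; pos2(id85) recv 49: drop
Round 4: pos7(id49) recv 86: fwd; pos1(id20) recv 52: fwd
Round 5: pos0(id11) recv 86: fwd; pos2(id85) recv 52: drop
Round 6: pos1(id20) recv 86: fwd
Round 7: pos2(id85) recv 86: fwd
Round 8: pos3(id86) recv 86: ELECTED
Message ID 49 originates at pos 7; dropped at pos 2 in round 3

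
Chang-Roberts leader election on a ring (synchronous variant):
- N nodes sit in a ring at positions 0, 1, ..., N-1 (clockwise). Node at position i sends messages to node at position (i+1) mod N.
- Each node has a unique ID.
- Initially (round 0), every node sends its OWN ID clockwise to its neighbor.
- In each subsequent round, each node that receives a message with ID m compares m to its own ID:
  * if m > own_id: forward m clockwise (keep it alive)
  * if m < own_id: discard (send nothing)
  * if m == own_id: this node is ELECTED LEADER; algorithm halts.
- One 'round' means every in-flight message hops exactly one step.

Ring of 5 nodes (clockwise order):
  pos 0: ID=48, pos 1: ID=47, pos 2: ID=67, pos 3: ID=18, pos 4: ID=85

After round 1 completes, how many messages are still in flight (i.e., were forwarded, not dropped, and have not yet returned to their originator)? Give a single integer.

Round 1: pos1(id47) recv 48: fwd; pos2(id67) recv 47: drop; pos3(id18) recv 67: fwd; pos4(id85) recv 18: drop; pos0(id48) recv 85: fwd
After round 1: 3 messages still in flight

Answer: 3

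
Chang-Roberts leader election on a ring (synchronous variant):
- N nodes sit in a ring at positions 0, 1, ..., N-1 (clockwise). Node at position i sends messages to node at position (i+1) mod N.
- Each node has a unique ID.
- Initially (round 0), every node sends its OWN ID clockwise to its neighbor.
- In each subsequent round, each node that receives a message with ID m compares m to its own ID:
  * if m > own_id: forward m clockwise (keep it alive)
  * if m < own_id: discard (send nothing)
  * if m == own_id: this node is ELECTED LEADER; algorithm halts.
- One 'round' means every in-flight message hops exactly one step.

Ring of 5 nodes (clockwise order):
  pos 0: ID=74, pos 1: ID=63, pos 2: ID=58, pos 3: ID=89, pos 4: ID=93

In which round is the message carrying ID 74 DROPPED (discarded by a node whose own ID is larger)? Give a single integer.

Round 1: pos1(id63) recv 74: fwd; pos2(id58) recv 63: fwd; pos3(id89) recv 58: drop; pos4(id93) recv 89: drop; pos0(id74) recv 93: fwd
Round 2: pos2(id58) recv 74: fwd; pos3(id89) recv 63: drop; pos1(id63) recv 93: fwd
Round 3: pos3(id89) recv 74: drop; pos2(id58) recv 93: fwd
Round 4: pos3(id89) recv 93: fwd
Round 5: pos4(id93) recv 93: ELECTED
Message ID 74 originates at pos 0; dropped at pos 3 in round 3

Answer: 3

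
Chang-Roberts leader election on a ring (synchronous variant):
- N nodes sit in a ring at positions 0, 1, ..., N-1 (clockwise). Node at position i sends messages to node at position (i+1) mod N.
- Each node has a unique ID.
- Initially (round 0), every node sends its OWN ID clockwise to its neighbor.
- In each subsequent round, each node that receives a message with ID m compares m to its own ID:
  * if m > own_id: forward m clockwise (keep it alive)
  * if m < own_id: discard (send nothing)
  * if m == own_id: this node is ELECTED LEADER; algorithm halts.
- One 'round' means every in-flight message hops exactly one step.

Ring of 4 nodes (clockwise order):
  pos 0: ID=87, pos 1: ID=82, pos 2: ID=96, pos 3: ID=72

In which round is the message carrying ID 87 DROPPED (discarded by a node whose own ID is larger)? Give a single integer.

Round 1: pos1(id82) recv 87: fwd; pos2(id96) recv 82: drop; pos3(id72) recv 96: fwd; pos0(id87) recv 72: drop
Round 2: pos2(id96) recv 87: drop; pos0(id87) recv 96: fwd
Round 3: pos1(id82) recv 96: fwd
Round 4: pos2(id96) recv 96: ELECTED
Message ID 87 originates at pos 0; dropped at pos 2 in round 2

Answer: 2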